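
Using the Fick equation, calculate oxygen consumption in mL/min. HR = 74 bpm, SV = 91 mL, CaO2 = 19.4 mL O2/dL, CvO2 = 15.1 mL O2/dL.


CO = HR*SV = 74*91/1000 = 6.734 L/min
a-v O2 diff = 19.4 - 15.1 = 4.3 mL/dL
VO2 = CO * (CaO2-CvO2) * 10 dL/L
VO2 = 6.734 * 4.3 * 10
VO2 = 289.6 mL/min


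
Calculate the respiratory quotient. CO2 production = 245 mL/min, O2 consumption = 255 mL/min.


RQ = VCO2 / VO2
RQ = 245 / 255
RQ = 0.9608


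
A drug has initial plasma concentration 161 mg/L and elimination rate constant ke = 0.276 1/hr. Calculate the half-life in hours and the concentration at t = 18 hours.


t_half = ln(2) / ke = 0.693147 / 0.276 = 2.511 hr
C(t) = C0 * exp(-ke*t) = 161 * exp(-0.276*18)
C(18) = 1.12 mg/L


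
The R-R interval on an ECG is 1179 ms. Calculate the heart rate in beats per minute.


HR = 60 / RR_interval(s)
RR = 1179 ms = 1.179 s
HR = 60 / 1.179 = 50.89 bpm


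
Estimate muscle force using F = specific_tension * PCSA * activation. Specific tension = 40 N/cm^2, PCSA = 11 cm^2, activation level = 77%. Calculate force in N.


F = sigma * PCSA * activation
F = 40 * 11 * 0.77
F = 338.8 N


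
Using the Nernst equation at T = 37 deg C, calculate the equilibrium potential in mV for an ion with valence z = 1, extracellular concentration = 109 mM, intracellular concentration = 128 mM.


E = (RT/(zF)) * ln(C_out/C_in)
T = 37 + 273.15 = 310.15 K
E = (8.314 * 310.15 / (1 * 96485)) * ln(109/128)
E = -4.294 mV


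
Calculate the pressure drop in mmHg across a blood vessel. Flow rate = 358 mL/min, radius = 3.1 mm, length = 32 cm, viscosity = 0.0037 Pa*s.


dP = 8*mu*L*Q / (pi*r^4)
Q = 358 mL/min = 5.96667e-06 m^3/s
dP = 194.795 Pa = 194.795 / 133.322 mmHg = 1.461 mmHg


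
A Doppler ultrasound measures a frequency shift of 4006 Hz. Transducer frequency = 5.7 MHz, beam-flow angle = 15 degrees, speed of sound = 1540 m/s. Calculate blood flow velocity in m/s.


v = fd * c / (2 * f0 * cos(theta))
v = 4006 * 1540 / (2 * 5.7000e+06 * cos(15))
v = 0.5603 m/s


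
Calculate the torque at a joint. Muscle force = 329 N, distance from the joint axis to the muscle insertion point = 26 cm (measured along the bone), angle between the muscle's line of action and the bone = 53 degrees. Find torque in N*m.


Torque = F * d * sin(theta)   (moment arm = d*sin(theta))
d = 26 cm = 0.26 m
Torque = 329 * 0.26 * sin(53)
Torque = 68.32 N*m


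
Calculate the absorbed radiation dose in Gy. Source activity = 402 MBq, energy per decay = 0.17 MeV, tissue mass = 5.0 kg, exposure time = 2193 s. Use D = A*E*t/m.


A = 402 MBq = 4.0200e+08 Bq
E = 0.17 MeV = 2.7234e-14 J
D = A*E*t/m = 4.0200e+08*2.7234e-14*2193/5.0
D = 0.004802 Gy


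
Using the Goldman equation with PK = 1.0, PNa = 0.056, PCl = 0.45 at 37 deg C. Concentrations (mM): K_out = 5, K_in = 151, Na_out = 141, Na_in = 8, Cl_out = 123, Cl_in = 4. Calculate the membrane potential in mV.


Vm = (RT/F)*ln((PK*Ko + PNa*Nao + PCl*Cli)/(PK*Ki + PNa*Nai + PCl*Clo))
Numer = 14.696, Denom = 206.798
Vm = -70.67 mV


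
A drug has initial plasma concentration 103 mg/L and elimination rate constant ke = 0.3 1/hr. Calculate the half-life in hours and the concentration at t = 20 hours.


t_half = ln(2) / ke = 0.693147 / 0.3 = 2.31 hr
C(t) = C0 * exp(-ke*t) = 103 * exp(-0.3*20)
C(20) = 0.2553 mg/L


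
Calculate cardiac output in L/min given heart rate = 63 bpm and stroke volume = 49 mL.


CO = HR * SV
CO = 63 * 49 / 1000
CO = 3.087 L/min


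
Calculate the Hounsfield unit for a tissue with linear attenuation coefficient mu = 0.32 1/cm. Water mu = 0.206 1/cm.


HU = ((mu_tissue - mu_water) / mu_water) * 1000
HU = ((0.32 - 0.206) / 0.206) * 1000
HU = 553.4


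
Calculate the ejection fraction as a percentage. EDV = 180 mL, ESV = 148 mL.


SV = EDV - ESV = 180 - 148 = 32 mL
EF = SV/EDV * 100 = 32/180 * 100
EF = 17.78%


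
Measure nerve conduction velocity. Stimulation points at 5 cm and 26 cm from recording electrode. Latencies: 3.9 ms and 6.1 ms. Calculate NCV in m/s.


Distance = (26 - 5) / 100 = 0.21 m
dt = (6.1 - 3.9) / 1000 = 0.0022 s
NCV = dist / dt = 95.45 m/s


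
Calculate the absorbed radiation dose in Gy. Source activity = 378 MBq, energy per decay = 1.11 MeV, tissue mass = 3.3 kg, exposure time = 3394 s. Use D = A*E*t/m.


A = 378 MBq = 3.7800e+08 Bq
E = 1.11 MeV = 1.77822e-13 J
D = A*E*t/m = 3.7800e+08*1.77822e-13*3394/3.3
D = 0.06913 Gy


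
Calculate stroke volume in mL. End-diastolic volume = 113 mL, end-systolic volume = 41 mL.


SV = EDV - ESV
SV = 113 - 41
SV = 72 mL


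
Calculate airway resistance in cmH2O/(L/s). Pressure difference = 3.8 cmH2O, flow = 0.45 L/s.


R = dP / flow
R = 3.8 / 0.45
R = 8.444 cmH2O/(L/s)


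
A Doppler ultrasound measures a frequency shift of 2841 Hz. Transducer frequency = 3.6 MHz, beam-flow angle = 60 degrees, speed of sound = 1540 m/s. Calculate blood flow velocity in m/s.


v = fd * c / (2 * f0 * cos(theta))
v = 2841 * 1540 / (2 * 3.6000e+06 * cos(60))
v = 1.215 m/s


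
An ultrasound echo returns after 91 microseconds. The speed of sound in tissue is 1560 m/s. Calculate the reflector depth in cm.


depth = c * t / 2
t = 91 us = 9.1000e-05 s
depth = 1560 * 9.1000e-05 / 2
depth = 0.07098 m = 7.098 cm


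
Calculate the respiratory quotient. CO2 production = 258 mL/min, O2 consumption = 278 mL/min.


RQ = VCO2 / VO2
RQ = 258 / 278
RQ = 0.9281


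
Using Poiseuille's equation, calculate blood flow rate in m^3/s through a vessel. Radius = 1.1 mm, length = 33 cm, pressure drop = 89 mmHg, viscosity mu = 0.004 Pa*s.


Q = pi*r^4*dP / (8*mu*L)
r = 0.0011 m, L = 0.33 m
dP = 89 mmHg = 11865.658 Pa
Q = 5.1683e-06 m^3/s


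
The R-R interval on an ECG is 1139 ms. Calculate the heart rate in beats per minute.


HR = 60 / RR_interval(s)
RR = 1139 ms = 1.139 s
HR = 60 / 1.139 = 52.68 bpm


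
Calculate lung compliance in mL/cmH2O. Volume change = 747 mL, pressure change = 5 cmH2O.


C = dV / dP
C = 747 / 5
C = 149.4 mL/cmH2O


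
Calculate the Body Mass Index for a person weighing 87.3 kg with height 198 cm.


BMI = weight / height^2
height = 198 cm = 1.98 m
BMI = 87.3 / 1.98^2
BMI = 22.27 kg/m^2


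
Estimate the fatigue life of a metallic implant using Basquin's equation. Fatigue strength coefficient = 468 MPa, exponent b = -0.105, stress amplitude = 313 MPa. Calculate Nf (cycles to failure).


sigma_a = sigma_f' * (2Nf)^b
2Nf = (sigma_a/sigma_f')^(1/b)
2Nf = (313/468)^(1/-0.105)
2Nf = 46.113062
Nf = 23.06


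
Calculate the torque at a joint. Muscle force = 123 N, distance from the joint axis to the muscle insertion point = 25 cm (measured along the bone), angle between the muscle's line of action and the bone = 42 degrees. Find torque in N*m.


Torque = F * d * sin(theta)   (moment arm = d*sin(theta))
d = 25 cm = 0.25 m
Torque = 123 * 0.25 * sin(42)
Torque = 20.58 N*m


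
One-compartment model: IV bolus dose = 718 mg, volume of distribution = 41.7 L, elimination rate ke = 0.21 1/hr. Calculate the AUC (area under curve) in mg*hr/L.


C0 = Dose/Vd = 718/41.7 = 17.2182 mg/L
AUC = C0/ke = 17.2182/0.21
AUC = 81.99 mg*hr/L


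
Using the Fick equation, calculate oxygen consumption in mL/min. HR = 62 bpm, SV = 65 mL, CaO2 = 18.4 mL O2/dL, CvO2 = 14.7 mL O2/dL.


CO = HR*SV = 62*65/1000 = 4.03 L/min
a-v O2 diff = 18.4 - 14.7 = 3.7 mL/dL
VO2 = CO * (CaO2-CvO2) * 10 dL/L
VO2 = 4.03 * 3.7 * 10
VO2 = 149.1 mL/min


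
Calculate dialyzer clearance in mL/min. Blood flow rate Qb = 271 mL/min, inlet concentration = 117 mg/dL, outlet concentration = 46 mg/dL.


K = Qb * (Cb_in - Cb_out) / Cb_in
K = 271 * (117 - 46) / 117
K = 164.5 mL/min


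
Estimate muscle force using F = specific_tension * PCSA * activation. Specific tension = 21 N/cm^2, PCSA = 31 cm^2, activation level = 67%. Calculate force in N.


F = sigma * PCSA * activation
F = 21 * 31 * 0.67
F = 436.2 N


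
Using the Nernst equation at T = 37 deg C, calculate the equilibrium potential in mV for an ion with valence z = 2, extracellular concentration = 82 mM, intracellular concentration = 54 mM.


E = (RT/(zF)) * ln(C_out/C_in)
T = 37 + 273.15 = 310.15 K
E = (8.314 * 310.15 / (2 * 96485)) * ln(82/54)
E = 5.582 mV


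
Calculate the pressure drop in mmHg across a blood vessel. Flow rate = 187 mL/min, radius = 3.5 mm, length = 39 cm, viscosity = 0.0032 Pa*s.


dP = 8*mu*L*Q / (pi*r^4)
Q = 187 mL/min = 3.11667e-06 m^3/s
dP = 66.0045 Pa = 66.0045 / 133.322 mmHg = 0.4951 mmHg


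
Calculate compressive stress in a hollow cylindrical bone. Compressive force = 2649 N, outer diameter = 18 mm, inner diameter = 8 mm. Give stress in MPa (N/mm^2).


A = pi*(r_o^2 - r_i^2)
r_o = 9 mm, r_i = 4 mm
A = 204.204 mm^2
sigma = F/A = 2649 / 204.204
sigma = 12.97 MPa


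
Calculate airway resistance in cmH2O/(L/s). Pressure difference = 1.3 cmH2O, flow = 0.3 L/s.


R = dP / flow
R = 1.3 / 0.3
R = 4.333 cmH2O/(L/s)


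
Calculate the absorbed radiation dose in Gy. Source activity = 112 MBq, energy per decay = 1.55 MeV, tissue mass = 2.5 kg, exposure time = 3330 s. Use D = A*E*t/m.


A = 112 MBq = 1.1200e+08 Bq
E = 1.55 MeV = 2.4831e-13 J
D = A*E*t/m = 1.1200e+08*2.4831e-13*3330/2.5
D = 0.03704 Gy


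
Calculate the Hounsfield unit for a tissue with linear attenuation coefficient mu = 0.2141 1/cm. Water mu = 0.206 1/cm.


HU = ((mu_tissue - mu_water) / mu_water) * 1000
HU = ((0.2141 - 0.206) / 0.206) * 1000
HU = 39.32


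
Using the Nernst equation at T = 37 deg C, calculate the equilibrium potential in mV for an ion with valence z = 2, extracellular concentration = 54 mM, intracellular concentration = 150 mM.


E = (RT/(zF)) * ln(C_out/C_in)
T = 37 + 273.15 = 310.15 K
E = (8.314 * 310.15 / (2 * 96485)) * ln(54/150)
E = -13.65 mV


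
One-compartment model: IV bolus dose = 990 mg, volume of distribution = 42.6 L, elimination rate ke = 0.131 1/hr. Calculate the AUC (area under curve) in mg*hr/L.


C0 = Dose/Vd = 990/42.6 = 23.2394 mg/L
AUC = C0/ke = 23.2394/0.131
AUC = 177.4 mg*hr/L


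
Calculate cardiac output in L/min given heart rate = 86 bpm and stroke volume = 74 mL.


CO = HR * SV
CO = 86 * 74 / 1000
CO = 6.364 L/min


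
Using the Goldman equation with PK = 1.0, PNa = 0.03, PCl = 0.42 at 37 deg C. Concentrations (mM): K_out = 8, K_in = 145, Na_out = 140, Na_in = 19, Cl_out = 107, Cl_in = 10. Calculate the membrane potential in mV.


Vm = (RT/F)*ln((PK*Ko + PNa*Nao + PCl*Cli)/(PK*Ki + PNa*Nai + PCl*Clo))
Numer = 16.4, Denom = 190.51
Vm = -65.54 mV


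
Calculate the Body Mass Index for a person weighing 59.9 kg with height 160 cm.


BMI = weight / height^2
height = 160 cm = 1.6 m
BMI = 59.9 / 1.6^2
BMI = 23.4 kg/m^2


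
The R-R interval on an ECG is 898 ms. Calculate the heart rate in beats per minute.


HR = 60 / RR_interval(s)
RR = 898 ms = 0.898 s
HR = 60 / 0.898 = 66.82 bpm


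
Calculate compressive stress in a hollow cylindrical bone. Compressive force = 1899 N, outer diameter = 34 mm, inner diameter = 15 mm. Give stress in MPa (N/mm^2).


A = pi*(r_o^2 - r_i^2)
r_o = 17 mm, r_i = 7.5 mm
A = 731.206 mm^2
sigma = F/A = 1899 / 731.206
sigma = 2.597 MPa


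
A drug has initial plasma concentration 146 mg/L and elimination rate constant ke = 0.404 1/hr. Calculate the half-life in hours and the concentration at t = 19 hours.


t_half = ln(2) / ke = 0.693147 / 0.404 = 1.716 hr
C(t) = C0 * exp(-ke*t) = 146 * exp(-0.404*19)
C(19) = 0.06772 mg/L


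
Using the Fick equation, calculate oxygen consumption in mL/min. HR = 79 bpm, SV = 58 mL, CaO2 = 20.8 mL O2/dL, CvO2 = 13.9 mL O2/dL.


CO = HR*SV = 79*58/1000 = 4.582 L/min
a-v O2 diff = 20.8 - 13.9 = 6.9 mL/dL
VO2 = CO * (CaO2-CvO2) * 10 dL/L
VO2 = 4.582 * 6.9 * 10
VO2 = 316.2 mL/min


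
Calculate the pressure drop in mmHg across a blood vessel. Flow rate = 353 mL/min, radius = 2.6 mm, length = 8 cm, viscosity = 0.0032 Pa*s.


dP = 8*mu*L*Q / (pi*r^4)
Q = 353 mL/min = 5.88333e-06 m^3/s
dP = 83.9286 Pa = 83.9286 / 133.322 mmHg = 0.6295 mmHg


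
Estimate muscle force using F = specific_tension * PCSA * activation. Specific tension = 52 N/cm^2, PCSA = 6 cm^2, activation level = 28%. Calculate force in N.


F = sigma * PCSA * activation
F = 52 * 6 * 0.28
F = 87.36 N


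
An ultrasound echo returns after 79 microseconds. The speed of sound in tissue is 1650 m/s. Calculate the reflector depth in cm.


depth = c * t / 2
t = 79 us = 7.9000e-05 s
depth = 1650 * 7.9000e-05 / 2
depth = 0.065175 m = 6.5175 cm


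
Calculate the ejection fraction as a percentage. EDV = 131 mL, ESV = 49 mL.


SV = EDV - ESV = 131 - 49 = 82 mL
EF = SV/EDV * 100 = 82/131 * 100
EF = 62.6%


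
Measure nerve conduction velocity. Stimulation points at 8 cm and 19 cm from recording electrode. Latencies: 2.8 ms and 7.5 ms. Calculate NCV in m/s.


Distance = (19 - 8) / 100 = 0.11 m
dt = (7.5 - 2.8) / 1000 = 0.0047 s
NCV = dist / dt = 23.4 m/s


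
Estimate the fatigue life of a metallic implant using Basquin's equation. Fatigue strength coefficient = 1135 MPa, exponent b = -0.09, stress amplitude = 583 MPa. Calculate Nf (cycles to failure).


sigma_a = sigma_f' * (2Nf)^b
2Nf = (sigma_a/sigma_f')^(1/b)
2Nf = (583/1135)^(1/-0.09)
2Nf = 1639.6375
Nf = 819.8


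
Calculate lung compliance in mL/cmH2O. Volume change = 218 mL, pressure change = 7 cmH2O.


C = dV / dP
C = 218 / 7
C = 31.14 mL/cmH2O


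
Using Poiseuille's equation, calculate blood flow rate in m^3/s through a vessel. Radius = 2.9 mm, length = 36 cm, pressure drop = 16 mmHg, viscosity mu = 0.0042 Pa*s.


Q = pi*r^4*dP / (8*mu*L)
r = 0.0029 m, L = 0.36 m
dP = 16 mmHg = 2133.152 Pa
Q = 3.9185e-05 m^3/s


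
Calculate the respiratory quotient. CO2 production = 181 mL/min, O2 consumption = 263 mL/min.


RQ = VCO2 / VO2
RQ = 181 / 263
RQ = 0.6882


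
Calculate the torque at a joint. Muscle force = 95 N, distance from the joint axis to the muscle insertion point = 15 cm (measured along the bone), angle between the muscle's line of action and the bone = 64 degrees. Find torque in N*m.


Torque = F * d * sin(theta)   (moment arm = d*sin(theta))
d = 15 cm = 0.15 m
Torque = 95 * 0.15 * sin(64)
Torque = 12.81 N*m


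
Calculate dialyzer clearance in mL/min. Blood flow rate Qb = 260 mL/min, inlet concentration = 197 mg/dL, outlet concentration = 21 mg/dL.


K = Qb * (Cb_in - Cb_out) / Cb_in
K = 260 * (197 - 21) / 197
K = 232.3 mL/min


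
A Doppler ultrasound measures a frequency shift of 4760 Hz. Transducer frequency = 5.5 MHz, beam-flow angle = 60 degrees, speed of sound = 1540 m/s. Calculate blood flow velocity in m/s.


v = fd * c / (2 * f0 * cos(theta))
v = 4760 * 1540 / (2 * 5.5000e+06 * cos(60))
v = 1.333 m/s


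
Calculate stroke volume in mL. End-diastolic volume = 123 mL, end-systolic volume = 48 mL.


SV = EDV - ESV
SV = 123 - 48
SV = 75 mL


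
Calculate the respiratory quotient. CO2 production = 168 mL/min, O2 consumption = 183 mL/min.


RQ = VCO2 / VO2
RQ = 168 / 183
RQ = 0.918


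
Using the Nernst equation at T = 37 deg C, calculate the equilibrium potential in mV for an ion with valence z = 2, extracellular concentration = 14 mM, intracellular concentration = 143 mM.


E = (RT/(zF)) * ln(C_out/C_in)
T = 37 + 273.15 = 310.15 K
E = (8.314 * 310.15 / (2 * 96485)) * ln(14/143)
E = -31.05 mV


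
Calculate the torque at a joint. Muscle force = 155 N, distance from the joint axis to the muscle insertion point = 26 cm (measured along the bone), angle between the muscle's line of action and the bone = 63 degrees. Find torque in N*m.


Torque = F * d * sin(theta)   (moment arm = d*sin(theta))
d = 26 cm = 0.26 m
Torque = 155 * 0.26 * sin(63)
Torque = 35.91 N*m


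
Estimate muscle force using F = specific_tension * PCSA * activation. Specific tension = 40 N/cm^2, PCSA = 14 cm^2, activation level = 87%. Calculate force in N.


F = sigma * PCSA * activation
F = 40 * 14 * 0.87
F = 487.2 N


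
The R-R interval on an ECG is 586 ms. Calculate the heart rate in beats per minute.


HR = 60 / RR_interval(s)
RR = 586 ms = 0.586 s
HR = 60 / 0.586 = 102.4 bpm


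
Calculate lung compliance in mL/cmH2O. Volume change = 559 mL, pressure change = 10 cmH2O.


C = dV / dP
C = 559 / 10
C = 55.9 mL/cmH2O


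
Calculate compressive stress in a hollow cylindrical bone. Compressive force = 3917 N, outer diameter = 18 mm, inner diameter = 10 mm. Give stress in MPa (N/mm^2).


A = pi*(r_o^2 - r_i^2)
r_o = 9 mm, r_i = 5 mm
A = 175.929 mm^2
sigma = F/A = 3917 / 175.929
sigma = 22.26 MPa


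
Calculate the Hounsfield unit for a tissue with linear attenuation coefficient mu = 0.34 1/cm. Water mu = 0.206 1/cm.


HU = ((mu_tissue - mu_water) / mu_water) * 1000
HU = ((0.34 - 0.206) / 0.206) * 1000
HU = 650.5


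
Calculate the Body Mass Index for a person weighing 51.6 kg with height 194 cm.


BMI = weight / height^2
height = 194 cm = 1.94 m
BMI = 51.6 / 1.94^2
BMI = 13.71 kg/m^2


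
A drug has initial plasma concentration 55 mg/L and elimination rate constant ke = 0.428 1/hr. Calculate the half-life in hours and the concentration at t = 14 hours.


t_half = ln(2) / ke = 0.693147 / 0.428 = 1.62 hr
C(t) = C0 * exp(-ke*t) = 55 * exp(-0.428*14)
C(14) = 0.1374 mg/L


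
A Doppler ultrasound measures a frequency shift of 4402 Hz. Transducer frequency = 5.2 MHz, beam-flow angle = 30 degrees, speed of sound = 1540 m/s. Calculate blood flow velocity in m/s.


v = fd * c / (2 * f0 * cos(theta))
v = 4402 * 1540 / (2 * 5.2000e+06 * cos(30))
v = 0.7527 m/s


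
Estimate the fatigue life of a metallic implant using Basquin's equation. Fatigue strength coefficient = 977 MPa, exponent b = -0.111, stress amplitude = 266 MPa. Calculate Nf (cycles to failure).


sigma_a = sigma_f' * (2Nf)^b
2Nf = (sigma_a/sigma_f')^(1/b)
2Nf = (266/977)^(1/-0.111)
2Nf = 123085.4
Nf = 6.154e+04


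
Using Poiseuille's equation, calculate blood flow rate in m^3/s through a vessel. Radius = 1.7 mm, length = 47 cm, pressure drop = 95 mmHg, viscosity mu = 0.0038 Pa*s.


Q = pi*r^4*dP / (8*mu*L)
r = 0.0017 m, L = 0.47 m
dP = 95 mmHg = 12665.59 Pa
Q = 2.3259e-05 m^3/s


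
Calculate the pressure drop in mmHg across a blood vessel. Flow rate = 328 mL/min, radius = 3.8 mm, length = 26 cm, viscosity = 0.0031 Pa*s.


dP = 8*mu*L*Q / (pi*r^4)
Q = 328 mL/min = 5.46667e-06 m^3/s
dP = 53.8101 Pa = 53.8101 / 133.322 mmHg = 0.4036 mmHg


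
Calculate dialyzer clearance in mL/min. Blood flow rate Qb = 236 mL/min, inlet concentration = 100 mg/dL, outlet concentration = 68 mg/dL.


K = Qb * (Cb_in - Cb_out) / Cb_in
K = 236 * (100 - 68) / 100
K = 75.52 mL/min


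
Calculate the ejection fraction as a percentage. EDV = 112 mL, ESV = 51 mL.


SV = EDV - ESV = 112 - 51 = 61 mL
EF = SV/EDV * 100 = 61/112 * 100
EF = 54.46%


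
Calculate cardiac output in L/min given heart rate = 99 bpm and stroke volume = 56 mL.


CO = HR * SV
CO = 99 * 56 / 1000
CO = 5.544 L/min


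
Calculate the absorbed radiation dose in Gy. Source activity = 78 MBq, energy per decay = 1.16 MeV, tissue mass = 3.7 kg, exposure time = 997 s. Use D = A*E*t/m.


A = 78 MBq = 7.8000e+07 Bq
E = 1.16 MeV = 1.85832e-13 J
D = A*E*t/m = 7.8000e+07*1.85832e-13*997/3.7
D = 0.003906 Gy


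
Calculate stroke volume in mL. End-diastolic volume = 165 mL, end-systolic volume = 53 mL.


SV = EDV - ESV
SV = 165 - 53
SV = 112 mL


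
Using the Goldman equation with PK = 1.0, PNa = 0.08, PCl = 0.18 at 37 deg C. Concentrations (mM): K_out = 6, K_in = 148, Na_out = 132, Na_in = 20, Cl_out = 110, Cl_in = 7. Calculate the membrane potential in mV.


Vm = (RT/F)*ln((PK*Ko + PNa*Nao + PCl*Cli)/(PK*Ki + PNa*Nai + PCl*Clo))
Numer = 17.82, Denom = 169.4
Vm = -60.18 mV


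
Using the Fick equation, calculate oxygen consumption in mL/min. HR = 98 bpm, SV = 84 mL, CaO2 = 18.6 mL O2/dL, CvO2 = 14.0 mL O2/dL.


CO = HR*SV = 98*84/1000 = 8.232 L/min
a-v O2 diff = 18.6 - 14.0 = 4.6 mL/dL
VO2 = CO * (CaO2-CvO2) * 10 dL/L
VO2 = 8.232 * 4.6 * 10
VO2 = 378.7 mL/min


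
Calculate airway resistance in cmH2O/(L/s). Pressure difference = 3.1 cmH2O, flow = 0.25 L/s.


R = dP / flow
R = 3.1 / 0.25
R = 12.4 cmH2O/(L/s)


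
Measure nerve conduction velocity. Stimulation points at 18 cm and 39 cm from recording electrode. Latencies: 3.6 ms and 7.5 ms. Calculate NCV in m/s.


Distance = (39 - 18) / 100 = 0.21 m
dt = (7.5 - 3.6) / 1000 = 0.0039 s
NCV = dist / dt = 53.85 m/s


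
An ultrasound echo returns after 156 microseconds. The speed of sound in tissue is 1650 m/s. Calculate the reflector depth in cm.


depth = c * t / 2
t = 156 us = 1.5600e-04 s
depth = 1650 * 1.5600e-04 / 2
depth = 0.1287 m = 12.87 cm


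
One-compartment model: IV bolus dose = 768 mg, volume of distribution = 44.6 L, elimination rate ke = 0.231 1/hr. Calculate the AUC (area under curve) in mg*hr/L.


C0 = Dose/Vd = 768/44.6 = 17.2197 mg/L
AUC = C0/ke = 17.2197/0.231
AUC = 74.54 mg*hr/L


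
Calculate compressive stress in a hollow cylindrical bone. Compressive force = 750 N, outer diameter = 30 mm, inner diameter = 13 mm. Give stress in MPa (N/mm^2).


A = pi*(r_o^2 - r_i^2)
r_o = 15 mm, r_i = 6.5 mm
A = 574.126 mm^2
sigma = F/A = 750 / 574.126
sigma = 1.306 MPa


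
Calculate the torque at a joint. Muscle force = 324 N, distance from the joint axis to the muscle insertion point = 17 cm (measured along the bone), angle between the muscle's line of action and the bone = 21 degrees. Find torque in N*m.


Torque = F * d * sin(theta)   (moment arm = d*sin(theta))
d = 17 cm = 0.17 m
Torque = 324 * 0.17 * sin(21)
Torque = 19.74 N*m


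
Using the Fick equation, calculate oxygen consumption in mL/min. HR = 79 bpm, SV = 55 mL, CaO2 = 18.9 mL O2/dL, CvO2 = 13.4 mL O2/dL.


CO = HR*SV = 79*55/1000 = 4.345 L/min
a-v O2 diff = 18.9 - 13.4 = 5.5 mL/dL
VO2 = CO * (CaO2-CvO2) * 10 dL/L
VO2 = 4.345 * 5.5 * 10
VO2 = 239 mL/min


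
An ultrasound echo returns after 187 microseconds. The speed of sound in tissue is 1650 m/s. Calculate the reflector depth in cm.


depth = c * t / 2
t = 187 us = 1.8700e-04 s
depth = 1650 * 1.8700e-04 / 2
depth = 0.154275 m = 15.4275 cm


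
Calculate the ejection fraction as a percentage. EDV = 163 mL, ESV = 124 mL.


SV = EDV - ESV = 163 - 124 = 39 mL
EF = SV/EDV * 100 = 39/163 * 100
EF = 23.93%


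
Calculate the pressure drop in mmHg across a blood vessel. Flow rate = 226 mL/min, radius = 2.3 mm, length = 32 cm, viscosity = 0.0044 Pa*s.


dP = 8*mu*L*Q / (pi*r^4)
Q = 226 mL/min = 3.76667e-06 m^3/s
dP = 482.602 Pa = 482.602 / 133.322 mmHg = 3.62 mmHg


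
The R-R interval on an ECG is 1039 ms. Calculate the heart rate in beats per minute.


HR = 60 / RR_interval(s)
RR = 1039 ms = 1.039 s
HR = 60 / 1.039 = 57.75 bpm


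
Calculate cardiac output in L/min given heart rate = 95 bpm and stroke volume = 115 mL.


CO = HR * SV
CO = 95 * 115 / 1000
CO = 10.93 L/min


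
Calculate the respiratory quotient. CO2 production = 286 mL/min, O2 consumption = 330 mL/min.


RQ = VCO2 / VO2
RQ = 286 / 330
RQ = 0.8667


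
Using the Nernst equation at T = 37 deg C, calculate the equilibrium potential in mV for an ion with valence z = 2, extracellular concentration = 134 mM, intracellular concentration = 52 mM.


E = (RT/(zF)) * ln(C_out/C_in)
T = 37 + 273.15 = 310.15 K
E = (8.314 * 310.15 / (2 * 96485)) * ln(134/52)
E = 12.65 mV


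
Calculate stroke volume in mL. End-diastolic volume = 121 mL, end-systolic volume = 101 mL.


SV = EDV - ESV
SV = 121 - 101
SV = 20 mL


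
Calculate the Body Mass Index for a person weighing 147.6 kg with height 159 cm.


BMI = weight / height^2
height = 159 cm = 1.59 m
BMI = 147.6 / 1.59^2
BMI = 58.38 kg/m^2


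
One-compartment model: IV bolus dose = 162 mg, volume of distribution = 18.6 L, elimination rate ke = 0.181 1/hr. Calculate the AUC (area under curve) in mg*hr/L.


C0 = Dose/Vd = 162/18.6 = 8.70968 mg/L
AUC = C0/ke = 8.70968/0.181
AUC = 48.12 mg*hr/L


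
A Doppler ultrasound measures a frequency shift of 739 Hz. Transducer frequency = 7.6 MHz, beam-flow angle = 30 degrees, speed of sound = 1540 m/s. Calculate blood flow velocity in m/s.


v = fd * c / (2 * f0 * cos(theta))
v = 739 * 1540 / (2 * 7.6000e+06 * cos(30))
v = 0.08646 m/s


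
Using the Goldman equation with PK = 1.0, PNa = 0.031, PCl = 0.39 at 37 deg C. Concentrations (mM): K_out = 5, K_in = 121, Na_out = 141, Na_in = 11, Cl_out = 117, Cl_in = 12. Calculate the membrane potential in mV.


Vm = (RT/F)*ln((PK*Ko + PNa*Nao + PCl*Cli)/(PK*Ki + PNa*Nai + PCl*Clo))
Numer = 14.051, Denom = 166.971
Vm = -66.15 mV


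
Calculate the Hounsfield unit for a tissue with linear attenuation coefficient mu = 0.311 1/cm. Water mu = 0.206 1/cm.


HU = ((mu_tissue - mu_water) / mu_water) * 1000
HU = ((0.311 - 0.206) / 0.206) * 1000
HU = 509.7


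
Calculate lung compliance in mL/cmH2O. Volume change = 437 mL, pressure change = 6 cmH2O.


C = dV / dP
C = 437 / 6
C = 72.83 mL/cmH2O


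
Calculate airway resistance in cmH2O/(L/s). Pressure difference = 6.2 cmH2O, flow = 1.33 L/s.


R = dP / flow
R = 6.2 / 1.33
R = 4.662 cmH2O/(L/s)


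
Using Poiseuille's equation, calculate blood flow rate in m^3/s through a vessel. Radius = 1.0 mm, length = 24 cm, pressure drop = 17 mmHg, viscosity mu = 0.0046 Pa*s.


Q = pi*r^4*dP / (8*mu*L)
r = 0.001 m, L = 0.24 m
dP = 17 mmHg = 2266.474 Pa
Q = 8.0620e-07 m^3/s


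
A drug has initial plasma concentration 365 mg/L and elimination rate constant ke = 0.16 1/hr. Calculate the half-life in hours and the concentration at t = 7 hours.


t_half = ln(2) / ke = 0.693147 / 0.16 = 4.332 hr
C(t) = C0 * exp(-ke*t) = 365 * exp(-0.16*7)
C(7) = 119.1 mg/L


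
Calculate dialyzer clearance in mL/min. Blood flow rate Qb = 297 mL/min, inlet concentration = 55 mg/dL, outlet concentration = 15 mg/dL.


K = Qb * (Cb_in - Cb_out) / Cb_in
K = 297 * (55 - 15) / 55
K = 216 mL/min


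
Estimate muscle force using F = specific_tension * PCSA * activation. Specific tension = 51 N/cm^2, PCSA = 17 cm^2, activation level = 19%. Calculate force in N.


F = sigma * PCSA * activation
F = 51 * 17 * 0.19
F = 164.7 N


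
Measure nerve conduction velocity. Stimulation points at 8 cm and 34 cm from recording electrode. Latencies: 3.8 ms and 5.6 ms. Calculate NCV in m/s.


Distance = (34 - 8) / 100 = 0.26 m
dt = (5.6 - 3.8) / 1000 = 0.0018 s
NCV = dist / dt = 144.4 m/s


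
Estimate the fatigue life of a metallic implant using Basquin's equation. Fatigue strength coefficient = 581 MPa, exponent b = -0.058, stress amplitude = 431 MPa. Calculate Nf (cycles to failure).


sigma_a = sigma_f' * (2Nf)^b
2Nf = (sigma_a/sigma_f')^(1/b)
2Nf = (431/581)^(1/-0.058)
2Nf = 172.26113
Nf = 86.13


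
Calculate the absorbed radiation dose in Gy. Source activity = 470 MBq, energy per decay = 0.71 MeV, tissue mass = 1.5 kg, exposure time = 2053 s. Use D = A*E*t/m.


A = 470 MBq = 4.7000e+08 Bq
E = 0.71 MeV = 1.13742e-13 J
D = A*E*t/m = 4.7000e+08*1.13742e-13*2053/1.5
D = 0.07317 Gy


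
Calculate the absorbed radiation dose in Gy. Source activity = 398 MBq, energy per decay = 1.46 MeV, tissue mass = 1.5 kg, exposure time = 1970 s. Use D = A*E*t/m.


A = 398 MBq = 3.9800e+08 Bq
E = 1.46 MeV = 2.33892e-13 J
D = A*E*t/m = 3.9800e+08*2.33892e-13*1970/1.5
D = 0.1223 Gy


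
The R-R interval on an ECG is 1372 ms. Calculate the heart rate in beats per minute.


HR = 60 / RR_interval(s)
RR = 1372 ms = 1.372 s
HR = 60 / 1.372 = 43.73 bpm


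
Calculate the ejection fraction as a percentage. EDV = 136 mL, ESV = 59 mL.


SV = EDV - ESV = 136 - 59 = 77 mL
EF = SV/EDV * 100 = 77/136 * 100
EF = 56.62%


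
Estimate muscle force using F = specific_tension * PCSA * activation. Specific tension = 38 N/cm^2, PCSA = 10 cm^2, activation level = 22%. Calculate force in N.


F = sigma * PCSA * activation
F = 38 * 10 * 0.22
F = 83.6 N


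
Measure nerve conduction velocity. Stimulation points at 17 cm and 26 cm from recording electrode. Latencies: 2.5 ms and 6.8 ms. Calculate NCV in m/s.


Distance = (26 - 17) / 100 = 0.09 m
dt = (6.8 - 2.5) / 1000 = 0.0043 s
NCV = dist / dt = 20.93 m/s


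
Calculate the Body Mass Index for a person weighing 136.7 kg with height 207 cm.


BMI = weight / height^2
height = 207 cm = 2.07 m
BMI = 136.7 / 2.07^2
BMI = 31.9 kg/m^2


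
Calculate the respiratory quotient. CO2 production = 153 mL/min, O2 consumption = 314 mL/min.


RQ = VCO2 / VO2
RQ = 153 / 314
RQ = 0.4873


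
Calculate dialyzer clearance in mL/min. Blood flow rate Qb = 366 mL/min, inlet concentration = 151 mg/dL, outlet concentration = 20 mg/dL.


K = Qb * (Cb_in - Cb_out) / Cb_in
K = 366 * (151 - 20) / 151
K = 317.5 mL/min


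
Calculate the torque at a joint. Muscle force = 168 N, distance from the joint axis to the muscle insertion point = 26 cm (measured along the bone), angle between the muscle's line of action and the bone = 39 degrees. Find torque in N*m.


Torque = F * d * sin(theta)   (moment arm = d*sin(theta))
d = 26 cm = 0.26 m
Torque = 168 * 0.26 * sin(39)
Torque = 27.49 N*m


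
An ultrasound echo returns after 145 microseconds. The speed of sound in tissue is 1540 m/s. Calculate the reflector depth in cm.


depth = c * t / 2
t = 145 us = 1.4500e-04 s
depth = 1540 * 1.4500e-04 / 2
depth = 0.11165 m = 11.165 cm


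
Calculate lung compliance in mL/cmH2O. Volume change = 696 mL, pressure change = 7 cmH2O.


C = dV / dP
C = 696 / 7
C = 99.43 mL/cmH2O


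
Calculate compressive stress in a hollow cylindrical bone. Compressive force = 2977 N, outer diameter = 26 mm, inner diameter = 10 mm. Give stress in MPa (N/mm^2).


A = pi*(r_o^2 - r_i^2)
r_o = 13 mm, r_i = 5 mm
A = 452.389 mm^2
sigma = F/A = 2977 / 452.389
sigma = 6.581 MPa


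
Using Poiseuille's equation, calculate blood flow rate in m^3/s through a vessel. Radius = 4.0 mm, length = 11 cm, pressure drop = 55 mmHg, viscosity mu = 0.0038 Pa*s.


Q = pi*r^4*dP / (8*mu*L)
r = 0.004 m, L = 0.11 m
dP = 55 mmHg = 7332.71 Pa
Q = 0.001764 m^3/s


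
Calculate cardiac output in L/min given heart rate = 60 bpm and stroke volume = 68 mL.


CO = HR * SV
CO = 60 * 68 / 1000
CO = 4.08 L/min


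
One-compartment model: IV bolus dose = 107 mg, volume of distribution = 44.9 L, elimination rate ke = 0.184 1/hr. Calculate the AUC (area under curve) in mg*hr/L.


C0 = Dose/Vd = 107/44.9 = 2.38307 mg/L
AUC = C0/ke = 2.38307/0.184
AUC = 12.95 mg*hr/L


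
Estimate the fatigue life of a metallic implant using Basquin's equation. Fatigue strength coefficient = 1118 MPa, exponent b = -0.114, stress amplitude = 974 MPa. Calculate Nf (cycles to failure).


sigma_a = sigma_f' * (2Nf)^b
2Nf = (sigma_a/sigma_f')^(1/b)
2Nf = (974/1118)^(1/-0.114)
2Nf = 3.3518774
Nf = 1.676


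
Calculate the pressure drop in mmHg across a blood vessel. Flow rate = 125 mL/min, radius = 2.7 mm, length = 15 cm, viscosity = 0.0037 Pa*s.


dP = 8*mu*L*Q / (pi*r^4)
Q = 125 mL/min = 2.08333e-06 m^3/s
dP = 55.4034 Pa = 55.4034 / 133.322 mmHg = 0.4156 mmHg


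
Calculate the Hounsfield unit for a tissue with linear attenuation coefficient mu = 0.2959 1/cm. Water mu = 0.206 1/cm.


HU = ((mu_tissue - mu_water) / mu_water) * 1000
HU = ((0.2959 - 0.206) / 0.206) * 1000
HU = 436.4


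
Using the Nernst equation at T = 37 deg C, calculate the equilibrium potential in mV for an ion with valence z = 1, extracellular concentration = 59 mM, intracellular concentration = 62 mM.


E = (RT/(zF)) * ln(C_out/C_in)
T = 37 + 273.15 = 310.15 K
E = (8.314 * 310.15 / (1 * 96485)) * ln(59/62)
E = -1.325 mV


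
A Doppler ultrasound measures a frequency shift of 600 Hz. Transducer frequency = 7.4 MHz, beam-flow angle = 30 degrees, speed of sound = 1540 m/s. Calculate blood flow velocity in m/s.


v = fd * c / (2 * f0 * cos(theta))
v = 600 * 1540 / (2 * 7.4000e+06 * cos(30))
v = 0.07209 m/s


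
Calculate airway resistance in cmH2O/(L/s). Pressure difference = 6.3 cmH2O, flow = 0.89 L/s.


R = dP / flow
R = 6.3 / 0.89
R = 7.079 cmH2O/(L/s)


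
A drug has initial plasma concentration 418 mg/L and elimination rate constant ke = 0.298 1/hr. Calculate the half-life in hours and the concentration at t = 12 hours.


t_half = ln(2) / ke = 0.693147 / 0.298 = 2.326 hr
C(t) = C0 * exp(-ke*t) = 418 * exp(-0.298*12)
C(12) = 11.7 mg/L


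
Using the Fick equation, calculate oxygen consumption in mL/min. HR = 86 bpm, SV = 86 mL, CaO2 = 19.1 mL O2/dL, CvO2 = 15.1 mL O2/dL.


CO = HR*SV = 86*86/1000 = 7.396 L/min
a-v O2 diff = 19.1 - 15.1 = 4 mL/dL
VO2 = CO * (CaO2-CvO2) * 10 dL/L
VO2 = 7.396 * 4 * 10
VO2 = 295.8 mL/min


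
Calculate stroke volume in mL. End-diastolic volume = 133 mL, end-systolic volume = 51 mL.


SV = EDV - ESV
SV = 133 - 51
SV = 82 mL


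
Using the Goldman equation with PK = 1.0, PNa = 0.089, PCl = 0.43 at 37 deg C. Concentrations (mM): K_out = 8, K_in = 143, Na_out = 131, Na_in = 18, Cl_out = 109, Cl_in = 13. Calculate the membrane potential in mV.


Vm = (RT/F)*ln((PK*Ko + PNa*Nao + PCl*Cli)/(PK*Ki + PNa*Nai + PCl*Clo))
Numer = 25.249, Denom = 191.472
Vm = -54.14 mV


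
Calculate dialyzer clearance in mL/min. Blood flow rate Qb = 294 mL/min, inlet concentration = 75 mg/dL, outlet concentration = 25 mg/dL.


K = Qb * (Cb_in - Cb_out) / Cb_in
K = 294 * (75 - 25) / 75
K = 196 mL/min


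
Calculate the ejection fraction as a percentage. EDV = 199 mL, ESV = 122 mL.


SV = EDV - ESV = 199 - 122 = 77 mL
EF = SV/EDV * 100 = 77/199 * 100
EF = 38.69%


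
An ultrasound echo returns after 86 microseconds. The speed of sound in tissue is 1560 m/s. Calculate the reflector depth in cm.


depth = c * t / 2
t = 86 us = 8.6000e-05 s
depth = 1560 * 8.6000e-05 / 2
depth = 0.06708 m = 6.708 cm


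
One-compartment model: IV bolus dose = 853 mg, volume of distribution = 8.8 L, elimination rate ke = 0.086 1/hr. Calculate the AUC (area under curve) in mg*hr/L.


C0 = Dose/Vd = 853/8.8 = 96.9318 mg/L
AUC = C0/ke = 96.9318/0.086
AUC = 1127 mg*hr/L


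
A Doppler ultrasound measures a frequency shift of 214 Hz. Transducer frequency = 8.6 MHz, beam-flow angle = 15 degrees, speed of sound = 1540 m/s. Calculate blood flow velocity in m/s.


v = fd * c / (2 * f0 * cos(theta))
v = 214 * 1540 / (2 * 8.6000e+06 * cos(15))
v = 0.01984 m/s


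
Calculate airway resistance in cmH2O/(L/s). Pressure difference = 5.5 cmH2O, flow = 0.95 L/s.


R = dP / flow
R = 5.5 / 0.95
R = 5.789 cmH2O/(L/s)


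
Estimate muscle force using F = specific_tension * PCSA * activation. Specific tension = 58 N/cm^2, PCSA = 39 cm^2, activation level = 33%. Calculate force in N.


F = sigma * PCSA * activation
F = 58 * 39 * 0.33
F = 746.5 N


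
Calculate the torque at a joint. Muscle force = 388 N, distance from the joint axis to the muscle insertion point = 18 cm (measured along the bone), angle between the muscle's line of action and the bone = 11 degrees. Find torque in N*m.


Torque = F * d * sin(theta)   (moment arm = d*sin(theta))
d = 18 cm = 0.18 m
Torque = 388 * 0.18 * sin(11)
Torque = 13.33 N*m


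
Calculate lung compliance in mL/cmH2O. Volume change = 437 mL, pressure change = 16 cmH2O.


C = dV / dP
C = 437 / 16
C = 27.31 mL/cmH2O


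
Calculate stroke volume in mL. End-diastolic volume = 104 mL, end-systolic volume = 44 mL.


SV = EDV - ESV
SV = 104 - 44
SV = 60 mL


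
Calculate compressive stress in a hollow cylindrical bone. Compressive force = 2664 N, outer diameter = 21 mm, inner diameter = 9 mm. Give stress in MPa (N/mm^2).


A = pi*(r_o^2 - r_i^2)
r_o = 10.5 mm, r_i = 4.5 mm
A = 282.743 mm^2
sigma = F/A = 2664 / 282.743
sigma = 9.422 MPa


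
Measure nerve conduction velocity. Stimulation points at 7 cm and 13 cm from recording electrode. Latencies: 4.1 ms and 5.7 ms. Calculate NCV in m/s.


Distance = (13 - 7) / 100 = 0.06 m
dt = (5.7 - 4.1) / 1000 = 0.0016 s
NCV = dist / dt = 37.5 m/s


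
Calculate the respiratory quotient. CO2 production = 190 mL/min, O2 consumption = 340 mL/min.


RQ = VCO2 / VO2
RQ = 190 / 340
RQ = 0.5588


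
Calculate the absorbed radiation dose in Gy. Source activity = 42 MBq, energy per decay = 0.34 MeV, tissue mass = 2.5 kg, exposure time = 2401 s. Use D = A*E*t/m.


A = 42 MBq = 4.2000e+07 Bq
E = 0.34 MeV = 5.4468e-14 J
D = A*E*t/m = 4.2000e+07*5.4468e-14*2401/2.5
D = 0.002197 Gy


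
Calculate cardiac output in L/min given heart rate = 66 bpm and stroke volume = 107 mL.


CO = HR * SV
CO = 66 * 107 / 1000
CO = 7.062 L/min


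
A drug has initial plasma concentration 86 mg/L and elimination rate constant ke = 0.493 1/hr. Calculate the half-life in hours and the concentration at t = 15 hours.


t_half = ln(2) / ke = 0.693147 / 0.493 = 1.406 hr
C(t) = C0 * exp(-ke*t) = 86 * exp(-0.493*15)
C(15) = 0.05283 mg/L


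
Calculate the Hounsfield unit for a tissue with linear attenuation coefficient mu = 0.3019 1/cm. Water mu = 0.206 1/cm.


HU = ((mu_tissue - mu_water) / mu_water) * 1000
HU = ((0.3019 - 0.206) / 0.206) * 1000
HU = 465.5


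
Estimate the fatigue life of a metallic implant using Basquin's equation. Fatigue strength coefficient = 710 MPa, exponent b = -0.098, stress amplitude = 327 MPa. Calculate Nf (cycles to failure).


sigma_a = sigma_f' * (2Nf)^b
2Nf = (sigma_a/sigma_f')^(1/b)
2Nf = (327/710)^(1/-0.098)
2Nf = 2727.8621
Nf = 1364


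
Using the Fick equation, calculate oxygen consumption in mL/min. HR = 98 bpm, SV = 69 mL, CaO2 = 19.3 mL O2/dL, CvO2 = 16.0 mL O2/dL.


CO = HR*SV = 98*69/1000 = 6.762 L/min
a-v O2 diff = 19.3 - 16.0 = 3.3 mL/dL
VO2 = CO * (CaO2-CvO2) * 10 dL/L
VO2 = 6.762 * 3.3 * 10
VO2 = 223.1 mL/min


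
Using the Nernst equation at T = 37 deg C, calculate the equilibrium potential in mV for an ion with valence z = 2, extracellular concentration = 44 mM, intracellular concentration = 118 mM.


E = (RT/(zF)) * ln(C_out/C_in)
T = 37 + 273.15 = 310.15 K
E = (8.314 * 310.15 / (2 * 96485)) * ln(44/118)
E = -13.18 mV


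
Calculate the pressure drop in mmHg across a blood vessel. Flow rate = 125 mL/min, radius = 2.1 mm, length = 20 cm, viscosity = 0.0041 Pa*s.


dP = 8*mu*L*Q / (pi*r^4)
Q = 125 mL/min = 2.08333e-06 m^3/s
dP = 223.684 Pa = 223.684 / 133.322 mmHg = 1.678 mmHg


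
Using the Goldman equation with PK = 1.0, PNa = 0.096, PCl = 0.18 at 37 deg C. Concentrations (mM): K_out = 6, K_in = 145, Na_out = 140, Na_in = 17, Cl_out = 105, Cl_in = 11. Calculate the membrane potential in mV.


Vm = (RT/F)*ln((PK*Ko + PNa*Nao + PCl*Cli)/(PK*Ki + PNa*Nai + PCl*Clo))
Numer = 21.42, Denom = 165.532
Vm = -54.65 mV


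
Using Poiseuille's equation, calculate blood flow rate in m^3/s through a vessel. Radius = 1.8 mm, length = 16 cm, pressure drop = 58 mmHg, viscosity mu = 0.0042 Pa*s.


Q = pi*r^4*dP / (8*mu*L)
r = 0.0018 m, L = 0.16 m
dP = 58 mmHg = 7732.676 Pa
Q = 4.7436e-05 m^3/s


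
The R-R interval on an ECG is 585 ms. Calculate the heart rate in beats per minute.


HR = 60 / RR_interval(s)
RR = 585 ms = 0.585 s
HR = 60 / 0.585 = 102.6 bpm


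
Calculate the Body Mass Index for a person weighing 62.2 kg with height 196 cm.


BMI = weight / height^2
height = 196 cm = 1.96 m
BMI = 62.2 / 1.96^2
BMI = 16.19 kg/m^2


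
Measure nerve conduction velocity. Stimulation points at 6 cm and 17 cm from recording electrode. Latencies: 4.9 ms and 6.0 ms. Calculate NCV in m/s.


Distance = (17 - 6) / 100 = 0.11 m
dt = (6.0 - 4.9) / 1000 = 0.0011 s
NCV = dist / dt = 100 m/s


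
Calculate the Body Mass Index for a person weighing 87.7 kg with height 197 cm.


BMI = weight / height^2
height = 197 cm = 1.97 m
BMI = 87.7 / 1.97^2
BMI = 22.6 kg/m^2
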